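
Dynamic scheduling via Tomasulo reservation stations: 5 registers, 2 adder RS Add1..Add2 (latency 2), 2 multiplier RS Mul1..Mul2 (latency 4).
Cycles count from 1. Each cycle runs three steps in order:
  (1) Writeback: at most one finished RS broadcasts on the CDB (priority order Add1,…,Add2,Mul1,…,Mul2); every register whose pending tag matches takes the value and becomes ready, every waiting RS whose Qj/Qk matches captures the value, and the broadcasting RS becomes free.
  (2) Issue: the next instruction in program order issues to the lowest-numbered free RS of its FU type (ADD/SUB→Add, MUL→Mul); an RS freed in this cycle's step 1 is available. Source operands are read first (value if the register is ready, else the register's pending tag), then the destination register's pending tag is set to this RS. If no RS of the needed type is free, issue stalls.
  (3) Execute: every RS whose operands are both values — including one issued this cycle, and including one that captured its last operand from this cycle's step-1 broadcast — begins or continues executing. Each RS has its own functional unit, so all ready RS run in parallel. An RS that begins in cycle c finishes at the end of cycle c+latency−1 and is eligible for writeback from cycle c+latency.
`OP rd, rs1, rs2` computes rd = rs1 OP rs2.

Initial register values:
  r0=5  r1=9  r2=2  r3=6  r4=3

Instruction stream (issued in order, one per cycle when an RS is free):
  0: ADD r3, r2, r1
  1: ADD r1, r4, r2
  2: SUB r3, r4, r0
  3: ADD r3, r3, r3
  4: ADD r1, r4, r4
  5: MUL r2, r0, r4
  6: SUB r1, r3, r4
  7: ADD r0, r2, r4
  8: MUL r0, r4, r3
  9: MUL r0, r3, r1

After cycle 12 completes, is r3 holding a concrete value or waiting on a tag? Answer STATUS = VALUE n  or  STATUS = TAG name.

STATUS = VALUE -4

c1: issue ADD r3<-Add1 | r0:5,r1:9,r2:2,r3:Add1,r4:3
c2: issue ADD r1<-Add2 | r0:5,r1:Add2,r2:2,r3:Add1,r4:3
c3: CDB Add1=11; issue SUB r3<-Add1 | r0:5,r1:Add2,r2:2,r3:Add1,r4:3
c4: CDB Add2=5; issue ADD r3<-Add2 | r0:5,r1:5,r2:2,r3:Add2,r4:3
c5: CDB Add1=-2; issue ADD r1<-Add1 | r0:5,r1:Add1,r2:2,r3:Add2,r4:3
c6: issue MUL r2<-Mul1 | r0:5,r1:Add1,r2:Mul1,r3:Add2,r4:3
c7: CDB Add1=6; issue SUB r1<-Add1 | r0:5,r1:Add1,r2:Mul1,r3:Add2,r4:3
c8: CDB Add2=-4; issue ADD r0<-Add2 | r0:Add2,r1:Add1,r2:Mul1,r3:-4,r4:3
c9: issue MUL r0<-Mul2 | r0:Mul2,r1:Add1,r2:Mul1,r3:-4,r4:3
c10: CDB Add1=-7; stall | r0:Mul2,r1:-7,r2:Mul1,r3:-4,r4:3
c11: CDB Mul1=15; issue MUL r0<-Mul1 | r0:Mul1,r1:-7,r2:15,r3:-4,r4:3
c12: - | r0:Mul1,r1:-7,r2:15,r3:-4,r4:3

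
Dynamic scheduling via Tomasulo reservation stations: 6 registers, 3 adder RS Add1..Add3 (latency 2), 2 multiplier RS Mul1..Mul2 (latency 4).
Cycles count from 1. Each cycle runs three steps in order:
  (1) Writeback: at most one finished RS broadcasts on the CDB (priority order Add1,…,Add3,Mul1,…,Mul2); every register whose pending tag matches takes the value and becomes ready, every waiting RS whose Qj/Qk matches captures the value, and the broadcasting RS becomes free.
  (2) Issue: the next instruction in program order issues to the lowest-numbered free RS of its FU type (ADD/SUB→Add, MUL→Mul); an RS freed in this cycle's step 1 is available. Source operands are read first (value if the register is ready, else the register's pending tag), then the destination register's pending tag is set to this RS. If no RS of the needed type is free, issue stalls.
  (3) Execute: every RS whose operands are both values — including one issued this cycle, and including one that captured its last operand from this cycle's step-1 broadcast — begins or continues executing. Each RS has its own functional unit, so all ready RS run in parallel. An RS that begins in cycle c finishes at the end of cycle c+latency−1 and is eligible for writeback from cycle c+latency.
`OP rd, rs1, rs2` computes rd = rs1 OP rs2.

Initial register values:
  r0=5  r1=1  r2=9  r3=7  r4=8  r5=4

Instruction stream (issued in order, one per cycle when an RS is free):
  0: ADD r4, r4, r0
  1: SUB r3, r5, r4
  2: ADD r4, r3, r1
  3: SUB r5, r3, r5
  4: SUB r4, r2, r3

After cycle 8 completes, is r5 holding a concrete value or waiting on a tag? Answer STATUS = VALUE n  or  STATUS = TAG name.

STATUS = TAG Add3

cycle 1: issue ADD r4<-Add1 // r0:5,r1:1,r2:9,r3:7,r4:Add1,r5:4
cycle 2: issue SUB r3<-Add2 // r0:5,r1:1,r2:9,r3:Add2,r4:Add1,r5:4
cycle 3: CDB Add1=13; issue ADD r4<-Add1 // r0:5,r1:1,r2:9,r3:Add2,r4:Add1,r5:4
cycle 4: issue SUB r5<-Add3 // r0:5,r1:1,r2:9,r3:Add2,r4:Add1,r5:Add3
cycle 5: CDB Add2=-9; issue SUB r4<-Add2 // r0:5,r1:1,r2:9,r3:-9,r4:Add2,r5:Add3
cycle 6: - // r0:5,r1:1,r2:9,r3:-9,r4:Add2,r5:Add3
cycle 7: CDB Add1=-8 // r0:5,r1:1,r2:9,r3:-9,r4:Add2,r5:Add3
cycle 8: CDB Add2=18 // r0:5,r1:1,r2:9,r3:-9,r4:18,r5:Add3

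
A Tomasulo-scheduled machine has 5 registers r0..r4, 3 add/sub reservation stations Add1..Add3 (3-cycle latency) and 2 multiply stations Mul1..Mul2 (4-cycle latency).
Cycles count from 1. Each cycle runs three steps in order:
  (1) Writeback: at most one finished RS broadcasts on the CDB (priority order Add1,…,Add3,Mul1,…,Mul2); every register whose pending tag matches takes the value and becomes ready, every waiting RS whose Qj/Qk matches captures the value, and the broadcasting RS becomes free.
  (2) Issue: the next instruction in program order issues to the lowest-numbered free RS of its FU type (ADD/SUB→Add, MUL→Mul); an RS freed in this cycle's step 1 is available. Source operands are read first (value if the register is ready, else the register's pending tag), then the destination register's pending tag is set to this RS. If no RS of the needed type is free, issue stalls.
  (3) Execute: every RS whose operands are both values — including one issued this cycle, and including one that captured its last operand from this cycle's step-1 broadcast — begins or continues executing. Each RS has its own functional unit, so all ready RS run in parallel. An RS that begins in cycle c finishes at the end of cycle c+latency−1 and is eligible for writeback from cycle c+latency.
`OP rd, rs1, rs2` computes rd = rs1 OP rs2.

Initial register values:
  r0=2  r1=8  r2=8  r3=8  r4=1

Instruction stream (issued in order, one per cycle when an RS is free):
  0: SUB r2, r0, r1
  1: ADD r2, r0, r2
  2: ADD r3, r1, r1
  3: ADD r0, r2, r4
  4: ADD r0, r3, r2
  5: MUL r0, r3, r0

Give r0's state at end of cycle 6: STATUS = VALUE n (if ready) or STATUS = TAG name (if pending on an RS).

c1: issue SUB r2<-Add1 | r0:2,r1:8,r2:Add1,r3:8,r4:1
c2: issue ADD r2<-Add2 | r0:2,r1:8,r2:Add2,r3:8,r4:1
c3: issue ADD r3<-Add3 | r0:2,r1:8,r2:Add2,r3:Add3,r4:1
c4: CDB Add1=-6; issue ADD r0<-Add1 | r0:Add1,r1:8,r2:Add2,r3:Add3,r4:1
c5: stall | r0:Add1,r1:8,r2:Add2,r3:Add3,r4:1
c6: CDB Add3=16; issue ADD r0<-Add3 | r0:Add3,r1:8,r2:Add2,r3:16,r4:1

STATUS = TAG Add3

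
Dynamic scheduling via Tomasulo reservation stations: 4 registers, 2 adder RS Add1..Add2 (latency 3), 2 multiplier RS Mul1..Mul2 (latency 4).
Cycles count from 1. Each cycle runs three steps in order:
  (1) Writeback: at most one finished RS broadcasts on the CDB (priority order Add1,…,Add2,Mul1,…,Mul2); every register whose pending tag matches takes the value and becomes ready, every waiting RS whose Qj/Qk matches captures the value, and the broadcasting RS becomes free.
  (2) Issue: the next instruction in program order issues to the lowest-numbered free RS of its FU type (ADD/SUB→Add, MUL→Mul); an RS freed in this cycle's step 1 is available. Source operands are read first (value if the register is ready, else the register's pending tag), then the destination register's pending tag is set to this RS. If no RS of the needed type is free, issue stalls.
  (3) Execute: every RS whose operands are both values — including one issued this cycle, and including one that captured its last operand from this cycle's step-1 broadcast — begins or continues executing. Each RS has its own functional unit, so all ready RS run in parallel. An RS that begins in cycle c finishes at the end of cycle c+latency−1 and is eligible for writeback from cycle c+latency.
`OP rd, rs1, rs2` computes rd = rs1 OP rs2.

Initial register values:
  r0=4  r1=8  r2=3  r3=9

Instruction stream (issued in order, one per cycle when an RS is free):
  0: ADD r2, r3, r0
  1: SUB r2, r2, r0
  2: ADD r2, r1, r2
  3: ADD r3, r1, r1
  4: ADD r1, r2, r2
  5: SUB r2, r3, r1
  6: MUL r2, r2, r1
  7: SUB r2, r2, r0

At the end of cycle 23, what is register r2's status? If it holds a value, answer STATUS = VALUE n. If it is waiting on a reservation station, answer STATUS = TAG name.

c1: issue ADD r2<-Add1 | r0:4,r1:8,r2:Add1,r3:9
c2: issue SUB r2<-Add2 | r0:4,r1:8,r2:Add2,r3:9
c3: stall | r0:4,r1:8,r2:Add2,r3:9
c4: CDB Add1=13; issue ADD r2<-Add1 | r0:4,r1:8,r2:Add1,r3:9
c5: stall | r0:4,r1:8,r2:Add1,r3:9
c6: stall | r0:4,r1:8,r2:Add1,r3:9
c7: CDB Add2=9; issue ADD r3<-Add2 | r0:4,r1:8,r2:Add1,r3:Add2
c8: stall | r0:4,r1:8,r2:Add1,r3:Add2
c9: stall | r0:4,r1:8,r2:Add1,r3:Add2
c10: CDB Add1=17; issue ADD r1<-Add1 | r0:4,r1:Add1,r2:17,r3:Add2
c11: CDB Add2=16; issue SUB r2<-Add2 | r0:4,r1:Add1,r2:Add2,r3:16
c12: issue MUL r2<-Mul1 | r0:4,r1:Add1,r2:Mul1,r3:16
c13: CDB Add1=34; issue SUB r2<-Add1 | r0:4,r1:34,r2:Add1,r3:16
c14: - | r0:4,r1:34,r2:Add1,r3:16
c15: - | r0:4,r1:34,r2:Add1,r3:16
c16: CDB Add2=-18 | r0:4,r1:34,r2:Add1,r3:16
c17: - | r0:4,r1:34,r2:Add1,r3:16
c18: - | r0:4,r1:34,r2:Add1,r3:16
c19: - | r0:4,r1:34,r2:Add1,r3:16
c20: CDB Mul1=-612 | r0:4,r1:34,r2:Add1,r3:16
c21: - | r0:4,r1:34,r2:Add1,r3:16
c22: - | r0:4,r1:34,r2:Add1,r3:16
c23: CDB Add1=-616 | r0:4,r1:34,r2:-616,r3:16

STATUS = VALUE -616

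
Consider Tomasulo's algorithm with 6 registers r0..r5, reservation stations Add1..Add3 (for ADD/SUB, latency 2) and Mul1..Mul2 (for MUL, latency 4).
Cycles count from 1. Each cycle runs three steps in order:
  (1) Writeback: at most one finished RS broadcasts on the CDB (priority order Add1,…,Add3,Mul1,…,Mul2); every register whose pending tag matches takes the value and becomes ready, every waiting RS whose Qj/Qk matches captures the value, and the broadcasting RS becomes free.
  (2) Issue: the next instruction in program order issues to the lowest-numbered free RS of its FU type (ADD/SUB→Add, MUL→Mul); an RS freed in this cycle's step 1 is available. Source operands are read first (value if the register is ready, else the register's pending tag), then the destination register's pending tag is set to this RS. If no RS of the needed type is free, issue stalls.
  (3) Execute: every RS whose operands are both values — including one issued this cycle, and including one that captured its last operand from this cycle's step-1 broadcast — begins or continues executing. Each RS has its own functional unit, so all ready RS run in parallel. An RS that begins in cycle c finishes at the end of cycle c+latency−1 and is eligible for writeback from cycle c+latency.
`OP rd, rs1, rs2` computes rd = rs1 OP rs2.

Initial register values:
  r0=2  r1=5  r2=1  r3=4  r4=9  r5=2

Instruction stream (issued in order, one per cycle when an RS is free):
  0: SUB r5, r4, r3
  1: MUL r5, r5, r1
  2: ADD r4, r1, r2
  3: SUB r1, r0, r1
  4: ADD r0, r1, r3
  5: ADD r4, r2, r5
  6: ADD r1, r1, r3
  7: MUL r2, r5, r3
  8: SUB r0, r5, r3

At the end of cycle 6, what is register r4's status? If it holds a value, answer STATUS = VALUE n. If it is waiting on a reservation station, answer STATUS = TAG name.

  c1: issue SUB r5<-Add1  regs: r0:2,r1:5,r2:1,r3:4,r4:9,r5:Add1
  c2: issue MUL r5<-Mul1  regs: r0:2,r1:5,r2:1,r3:4,r4:9,r5:Mul1
  c3: CDB Add1=5; issue ADD r4<-Add1  regs: r0:2,r1:5,r2:1,r3:4,r4:Add1,r5:Mul1
  c4: issue SUB r1<-Add2  regs: r0:2,r1:Add2,r2:1,r3:4,r4:Add1,r5:Mul1
  c5: CDB Add1=6; issue ADD r0<-Add1  regs: r0:Add1,r1:Add2,r2:1,r3:4,r4:6,r5:Mul1
  c6: CDB Add2=-3; issue ADD r4<-Add2  regs: r0:Add1,r1:-3,r2:1,r3:4,r4:Add2,r5:Mul1

STATUS = TAG Add2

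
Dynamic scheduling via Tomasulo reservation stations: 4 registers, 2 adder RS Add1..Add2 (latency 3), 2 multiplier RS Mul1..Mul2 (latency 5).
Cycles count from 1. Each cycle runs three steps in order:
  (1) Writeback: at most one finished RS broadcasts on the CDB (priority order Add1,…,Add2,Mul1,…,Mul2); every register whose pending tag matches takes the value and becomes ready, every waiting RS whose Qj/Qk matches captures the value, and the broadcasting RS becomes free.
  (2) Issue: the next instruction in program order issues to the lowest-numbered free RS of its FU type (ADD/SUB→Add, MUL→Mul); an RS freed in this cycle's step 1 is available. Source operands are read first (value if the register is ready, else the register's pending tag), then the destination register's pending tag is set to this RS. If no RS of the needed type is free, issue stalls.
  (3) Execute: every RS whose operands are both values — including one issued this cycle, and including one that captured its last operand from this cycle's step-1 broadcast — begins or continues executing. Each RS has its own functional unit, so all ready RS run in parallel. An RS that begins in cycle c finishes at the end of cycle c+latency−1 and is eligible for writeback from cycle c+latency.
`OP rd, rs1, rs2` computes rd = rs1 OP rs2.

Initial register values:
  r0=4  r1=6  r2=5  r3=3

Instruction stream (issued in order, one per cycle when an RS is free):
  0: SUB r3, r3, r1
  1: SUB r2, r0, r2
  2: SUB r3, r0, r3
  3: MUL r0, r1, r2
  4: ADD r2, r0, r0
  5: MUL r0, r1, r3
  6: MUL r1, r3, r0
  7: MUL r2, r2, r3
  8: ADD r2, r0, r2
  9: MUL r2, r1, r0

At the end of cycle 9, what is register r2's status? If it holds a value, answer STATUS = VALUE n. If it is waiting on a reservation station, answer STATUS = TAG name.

STATUS = TAG Add2

c1: issue SUB r3<-Add1 | r0:4,r1:6,r2:5,r3:Add1
c2: issue SUB r2<-Add2 | r0:4,r1:6,r2:Add2,r3:Add1
c3: stall | r0:4,r1:6,r2:Add2,r3:Add1
c4: CDB Add1=-3; issue SUB r3<-Add1 | r0:4,r1:6,r2:Add2,r3:Add1
c5: CDB Add2=-1; issue MUL r0<-Mul1 | r0:Mul1,r1:6,r2:-1,r3:Add1
c6: issue ADD r2<-Add2 | r0:Mul1,r1:6,r2:Add2,r3:Add1
c7: CDB Add1=7; issue MUL r0<-Mul2 | r0:Mul2,r1:6,r2:Add2,r3:7
c8: stall | r0:Mul2,r1:6,r2:Add2,r3:7
c9: stall | r0:Mul2,r1:6,r2:Add2,r3:7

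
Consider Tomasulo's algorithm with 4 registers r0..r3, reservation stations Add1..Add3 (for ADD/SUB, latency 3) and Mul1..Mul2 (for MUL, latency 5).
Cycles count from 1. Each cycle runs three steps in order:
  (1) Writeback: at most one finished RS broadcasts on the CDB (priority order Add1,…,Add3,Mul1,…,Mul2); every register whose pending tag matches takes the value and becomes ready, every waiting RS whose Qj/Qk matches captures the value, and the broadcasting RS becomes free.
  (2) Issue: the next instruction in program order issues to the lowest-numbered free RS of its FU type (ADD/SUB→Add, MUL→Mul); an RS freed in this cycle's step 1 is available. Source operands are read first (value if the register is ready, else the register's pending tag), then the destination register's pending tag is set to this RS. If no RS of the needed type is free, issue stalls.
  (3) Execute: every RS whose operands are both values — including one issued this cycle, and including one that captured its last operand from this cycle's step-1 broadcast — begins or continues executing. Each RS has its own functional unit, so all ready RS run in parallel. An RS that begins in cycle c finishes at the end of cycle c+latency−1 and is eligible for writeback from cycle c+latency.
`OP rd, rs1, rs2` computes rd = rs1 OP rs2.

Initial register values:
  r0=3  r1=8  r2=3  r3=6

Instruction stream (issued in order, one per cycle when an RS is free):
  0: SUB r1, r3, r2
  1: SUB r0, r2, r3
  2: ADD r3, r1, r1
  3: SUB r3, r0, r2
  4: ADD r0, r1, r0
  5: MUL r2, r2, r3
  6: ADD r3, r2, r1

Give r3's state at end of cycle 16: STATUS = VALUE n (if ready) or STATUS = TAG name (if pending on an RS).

STATUS = VALUE -15

cycle 1: issue SUB r1<-Add1 // r0:3,r1:Add1,r2:3,r3:6
cycle 2: issue SUB r0<-Add2 // r0:Add2,r1:Add1,r2:3,r3:6
cycle 3: issue ADD r3<-Add3 // r0:Add2,r1:Add1,r2:3,r3:Add3
cycle 4: CDB Add1=3; issue SUB r3<-Add1 // r0:Add2,r1:3,r2:3,r3:Add1
cycle 5: CDB Add2=-3; issue ADD r0<-Add2 // r0:Add2,r1:3,r2:3,r3:Add1
cycle 6: issue MUL r2<-Mul1 // r0:Add2,r1:3,r2:Mul1,r3:Add1
cycle 7: CDB Add3=6; issue ADD r3<-Add3 // r0:Add2,r1:3,r2:Mul1,r3:Add3
cycle 8: CDB Add1=-6 // r0:Add2,r1:3,r2:Mul1,r3:Add3
cycle 9: CDB Add2=0 // r0:0,r1:3,r2:Mul1,r3:Add3
cycle 10: - // r0:0,r1:3,r2:Mul1,r3:Add3
cycle 11: - // r0:0,r1:3,r2:Mul1,r3:Add3
cycle 12: - // r0:0,r1:3,r2:Mul1,r3:Add3
cycle 13: CDB Mul1=-18 // r0:0,r1:3,r2:-18,r3:Add3
cycle 14: - // r0:0,r1:3,r2:-18,r3:Add3
cycle 15: - // r0:0,r1:3,r2:-18,r3:Add3
cycle 16: CDB Add3=-15 // r0:0,r1:3,r2:-18,r3:-15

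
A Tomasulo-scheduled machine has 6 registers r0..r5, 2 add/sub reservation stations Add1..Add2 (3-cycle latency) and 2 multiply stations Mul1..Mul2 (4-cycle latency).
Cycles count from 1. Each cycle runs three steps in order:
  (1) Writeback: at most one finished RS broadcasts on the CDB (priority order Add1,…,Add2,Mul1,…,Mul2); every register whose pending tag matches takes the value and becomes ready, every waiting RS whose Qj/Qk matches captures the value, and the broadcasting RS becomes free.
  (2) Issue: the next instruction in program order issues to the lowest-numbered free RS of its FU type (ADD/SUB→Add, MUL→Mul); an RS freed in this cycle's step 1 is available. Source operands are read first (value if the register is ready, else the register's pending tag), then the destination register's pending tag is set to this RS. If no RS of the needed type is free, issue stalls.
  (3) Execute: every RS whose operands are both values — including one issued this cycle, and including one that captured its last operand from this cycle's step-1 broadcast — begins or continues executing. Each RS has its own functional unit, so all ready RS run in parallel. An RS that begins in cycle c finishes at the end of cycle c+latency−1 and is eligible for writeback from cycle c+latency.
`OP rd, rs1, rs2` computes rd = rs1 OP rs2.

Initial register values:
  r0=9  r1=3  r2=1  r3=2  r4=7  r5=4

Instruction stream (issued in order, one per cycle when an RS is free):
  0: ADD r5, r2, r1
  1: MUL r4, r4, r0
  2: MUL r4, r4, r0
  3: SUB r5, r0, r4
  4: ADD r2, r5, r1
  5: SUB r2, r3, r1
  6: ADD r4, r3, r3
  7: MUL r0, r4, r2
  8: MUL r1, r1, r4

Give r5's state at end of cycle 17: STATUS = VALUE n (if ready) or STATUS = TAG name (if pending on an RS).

c1: issue ADD r5<-Add1 | r0:9,r1:3,r2:1,r3:2,r4:7,r5:Add1
c2: issue MUL r4<-Mul1 | r0:9,r1:3,r2:1,r3:2,r4:Mul1,r5:Add1
c3: issue MUL r4<-Mul2 | r0:9,r1:3,r2:1,r3:2,r4:Mul2,r5:Add1
c4: CDB Add1=4; issue SUB r5<-Add1 | r0:9,r1:3,r2:1,r3:2,r4:Mul2,r5:Add1
c5: issue ADD r2<-Add2 | r0:9,r1:3,r2:Add2,r3:2,r4:Mul2,r5:Add1
c6: CDB Mul1=63; stall | r0:9,r1:3,r2:Add2,r3:2,r4:Mul2,r5:Add1
c7: stall | r0:9,r1:3,r2:Add2,r3:2,r4:Mul2,r5:Add1
c8: stall | r0:9,r1:3,r2:Add2,r3:2,r4:Mul2,r5:Add1
c9: stall | r0:9,r1:3,r2:Add2,r3:2,r4:Mul2,r5:Add1
c10: CDB Mul2=567; stall | r0:9,r1:3,r2:Add2,r3:2,r4:567,r5:Add1
c11: stall | r0:9,r1:3,r2:Add2,r3:2,r4:567,r5:Add1
c12: stall | r0:9,r1:3,r2:Add2,r3:2,r4:567,r5:Add1
c13: CDB Add1=-558; issue SUB r2<-Add1 | r0:9,r1:3,r2:Add1,r3:2,r4:567,r5:-558
c14: stall | r0:9,r1:3,r2:Add1,r3:2,r4:567,r5:-558
c15: stall | r0:9,r1:3,r2:Add1,r3:2,r4:567,r5:-558
c16: CDB Add1=-1; issue ADD r4<-Add1 | r0:9,r1:3,r2:-1,r3:2,r4:Add1,r5:-558
c17: CDB Add2=-555; issue MUL r0<-Mul1 | r0:Mul1,r1:3,r2:-1,r3:2,r4:Add1,r5:-558

STATUS = VALUE -558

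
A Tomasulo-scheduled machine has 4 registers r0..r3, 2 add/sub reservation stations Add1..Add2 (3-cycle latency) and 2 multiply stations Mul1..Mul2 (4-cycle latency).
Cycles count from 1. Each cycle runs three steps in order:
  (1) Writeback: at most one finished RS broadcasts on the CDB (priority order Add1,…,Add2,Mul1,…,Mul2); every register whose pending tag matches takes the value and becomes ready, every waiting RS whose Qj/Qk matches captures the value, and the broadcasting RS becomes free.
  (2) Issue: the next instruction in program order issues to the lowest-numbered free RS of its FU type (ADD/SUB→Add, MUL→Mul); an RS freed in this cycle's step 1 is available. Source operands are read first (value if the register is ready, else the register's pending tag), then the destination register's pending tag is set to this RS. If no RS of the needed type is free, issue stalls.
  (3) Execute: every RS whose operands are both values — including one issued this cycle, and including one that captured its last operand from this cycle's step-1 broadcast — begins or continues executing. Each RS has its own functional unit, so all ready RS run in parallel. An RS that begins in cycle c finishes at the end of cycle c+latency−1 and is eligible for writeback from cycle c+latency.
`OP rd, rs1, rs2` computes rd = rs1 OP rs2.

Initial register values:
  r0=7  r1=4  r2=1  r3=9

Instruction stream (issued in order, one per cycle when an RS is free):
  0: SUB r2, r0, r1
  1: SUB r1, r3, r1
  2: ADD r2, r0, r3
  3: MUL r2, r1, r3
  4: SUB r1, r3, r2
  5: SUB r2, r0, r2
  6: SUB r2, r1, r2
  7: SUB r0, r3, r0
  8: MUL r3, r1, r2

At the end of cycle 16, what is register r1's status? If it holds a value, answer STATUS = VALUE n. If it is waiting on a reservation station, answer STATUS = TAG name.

cycle 1: issue SUB r2<-Add1 // r0:7,r1:4,r2:Add1,r3:9
cycle 2: issue SUB r1<-Add2 // r0:7,r1:Add2,r2:Add1,r3:9
cycle 3: stall // r0:7,r1:Add2,r2:Add1,r3:9
cycle 4: CDB Add1=3; issue ADD r2<-Add1 // r0:7,r1:Add2,r2:Add1,r3:9
cycle 5: CDB Add2=5; issue MUL r2<-Mul1 // r0:7,r1:5,r2:Mul1,r3:9
cycle 6: issue SUB r1<-Add2 // r0:7,r1:Add2,r2:Mul1,r3:9
cycle 7: CDB Add1=16; issue SUB r2<-Add1 // r0:7,r1:Add2,r2:Add1,r3:9
cycle 8: stall // r0:7,r1:Add2,r2:Add1,r3:9
cycle 9: CDB Mul1=45; stall // r0:7,r1:Add2,r2:Add1,r3:9
cycle 10: stall // r0:7,r1:Add2,r2:Add1,r3:9
cycle 11: stall // r0:7,r1:Add2,r2:Add1,r3:9
cycle 12: CDB Add1=-38; issue SUB r2<-Add1 // r0:7,r1:Add2,r2:Add1,r3:9
cycle 13: CDB Add2=-36; issue SUB r0<-Add2 // r0:Add2,r1:-36,r2:Add1,r3:9
cycle 14: issue MUL r3<-Mul1 // r0:Add2,r1:-36,r2:Add1,r3:Mul1
cycle 15: - // r0:Add2,r1:-36,r2:Add1,r3:Mul1
cycle 16: CDB Add1=2 // r0:Add2,r1:-36,r2:2,r3:Mul1

STATUS = VALUE -36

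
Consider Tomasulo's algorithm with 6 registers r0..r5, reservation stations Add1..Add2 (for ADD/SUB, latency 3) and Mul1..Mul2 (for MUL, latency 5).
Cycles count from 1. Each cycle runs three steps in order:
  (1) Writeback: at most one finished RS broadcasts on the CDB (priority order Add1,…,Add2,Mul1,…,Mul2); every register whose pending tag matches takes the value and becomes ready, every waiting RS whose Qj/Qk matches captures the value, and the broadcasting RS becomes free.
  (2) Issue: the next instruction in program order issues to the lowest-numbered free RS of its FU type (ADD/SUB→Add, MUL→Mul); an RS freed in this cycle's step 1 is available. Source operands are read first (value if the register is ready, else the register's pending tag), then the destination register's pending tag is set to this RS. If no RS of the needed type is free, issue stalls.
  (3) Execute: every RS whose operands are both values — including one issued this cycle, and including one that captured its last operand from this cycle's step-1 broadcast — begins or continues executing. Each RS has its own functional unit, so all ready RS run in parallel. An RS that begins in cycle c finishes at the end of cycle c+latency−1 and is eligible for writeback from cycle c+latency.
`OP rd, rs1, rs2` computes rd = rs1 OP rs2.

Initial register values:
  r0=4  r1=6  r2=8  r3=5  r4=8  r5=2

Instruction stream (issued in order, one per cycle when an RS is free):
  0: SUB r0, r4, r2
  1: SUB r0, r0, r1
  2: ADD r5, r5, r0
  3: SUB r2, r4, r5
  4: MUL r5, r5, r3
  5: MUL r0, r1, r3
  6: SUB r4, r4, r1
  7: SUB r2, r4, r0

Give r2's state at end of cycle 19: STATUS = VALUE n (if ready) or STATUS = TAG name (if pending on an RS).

  c1: issue SUB r0<-Add1  regs: r0:Add1,r1:6,r2:8,r3:5,r4:8,r5:2
  c2: issue SUB r0<-Add2  regs: r0:Add2,r1:6,r2:8,r3:5,r4:8,r5:2
  c3: stall  regs: r0:Add2,r1:6,r2:8,r3:5,r4:8,r5:2
  c4: CDB Add1=0; issue ADD r5<-Add1  regs: r0:Add2,r1:6,r2:8,r3:5,r4:8,r5:Add1
  c5: stall  regs: r0:Add2,r1:6,r2:8,r3:5,r4:8,r5:Add1
  c6: stall  regs: r0:Add2,r1:6,r2:8,r3:5,r4:8,r5:Add1
  c7: CDB Add2=-6; issue SUB r2<-Add2  regs: r0:-6,r1:6,r2:Add2,r3:5,r4:8,r5:Add1
  c8: issue MUL r5<-Mul1  regs: r0:-6,r1:6,r2:Add2,r3:5,r4:8,r5:Mul1
  c9: issue MUL r0<-Mul2  regs: r0:Mul2,r1:6,r2:Add2,r3:5,r4:8,r5:Mul1
  c10: CDB Add1=-4; issue SUB r4<-Add1  regs: r0:Mul2,r1:6,r2:Add2,r3:5,r4:Add1,r5:Mul1
  c11: stall  regs: r0:Mul2,r1:6,r2:Add2,r3:5,r4:Add1,r5:Mul1
  c12: stall  regs: r0:Mul2,r1:6,r2:Add2,r3:5,r4:Add1,r5:Mul1
  c13: CDB Add1=2; issue SUB r2<-Add1  regs: r0:Mul2,r1:6,r2:Add1,r3:5,r4:2,r5:Mul1
  c14: CDB Add2=12  regs: r0:Mul2,r1:6,r2:Add1,r3:5,r4:2,r5:Mul1
  c15: CDB Mul1=-20  regs: r0:Mul2,r1:6,r2:Add1,r3:5,r4:2,r5:-20
  c16: CDB Mul2=30  regs: r0:30,r1:6,r2:Add1,r3:5,r4:2,r5:-20
  c17: -  regs: r0:30,r1:6,r2:Add1,r3:5,r4:2,r5:-20
  c18: -  regs: r0:30,r1:6,r2:Add1,r3:5,r4:2,r5:-20
  c19: CDB Add1=-28  regs: r0:30,r1:6,r2:-28,r3:5,r4:2,r5:-20

STATUS = VALUE -28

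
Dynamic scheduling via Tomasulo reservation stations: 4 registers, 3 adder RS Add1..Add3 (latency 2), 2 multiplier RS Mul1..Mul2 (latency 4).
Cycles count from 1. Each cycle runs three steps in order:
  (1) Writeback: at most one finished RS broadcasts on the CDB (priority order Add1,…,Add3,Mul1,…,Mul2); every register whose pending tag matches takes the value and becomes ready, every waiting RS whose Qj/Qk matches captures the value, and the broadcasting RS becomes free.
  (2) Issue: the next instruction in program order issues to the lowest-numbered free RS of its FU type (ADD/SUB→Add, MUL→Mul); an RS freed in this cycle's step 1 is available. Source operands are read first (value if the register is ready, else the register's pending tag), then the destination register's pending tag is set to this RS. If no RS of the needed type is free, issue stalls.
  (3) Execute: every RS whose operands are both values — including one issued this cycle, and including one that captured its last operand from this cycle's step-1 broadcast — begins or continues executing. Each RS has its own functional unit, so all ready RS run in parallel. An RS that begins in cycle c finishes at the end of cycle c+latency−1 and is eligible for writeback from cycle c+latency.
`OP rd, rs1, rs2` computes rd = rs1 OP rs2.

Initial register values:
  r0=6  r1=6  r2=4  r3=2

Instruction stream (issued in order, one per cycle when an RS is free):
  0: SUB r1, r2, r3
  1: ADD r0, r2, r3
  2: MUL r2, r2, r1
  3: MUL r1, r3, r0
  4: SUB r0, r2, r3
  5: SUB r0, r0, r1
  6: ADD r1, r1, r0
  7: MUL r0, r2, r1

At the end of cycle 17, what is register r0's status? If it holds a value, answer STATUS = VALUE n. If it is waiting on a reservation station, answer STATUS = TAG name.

c1: issue SUB r1<-Add1 | r0:6,r1:Add1,r2:4,r3:2
c2: issue ADD r0<-Add2 | r0:Add2,r1:Add1,r2:4,r3:2
c3: CDB Add1=2; issue MUL r2<-Mul1 | r0:Add2,r1:2,r2:Mul1,r3:2
c4: CDB Add2=6; issue MUL r1<-Mul2 | r0:6,r1:Mul2,r2:Mul1,r3:2
c5: issue SUB r0<-Add1 | r0:Add1,r1:Mul2,r2:Mul1,r3:2
c6: issue SUB r0<-Add2 | r0:Add2,r1:Mul2,r2:Mul1,r3:2
c7: CDB Mul1=8; issue ADD r1<-Add3 | r0:Add2,r1:Add3,r2:8,r3:2
c8: CDB Mul2=12; issue MUL r0<-Mul1 | r0:Mul1,r1:Add3,r2:8,r3:2
c9: CDB Add1=6 | r0:Mul1,r1:Add3,r2:8,r3:2
c10: - | r0:Mul1,r1:Add3,r2:8,r3:2
c11: CDB Add2=-6 | r0:Mul1,r1:Add3,r2:8,r3:2
c12: - | r0:Mul1,r1:Add3,r2:8,r3:2
c13: CDB Add3=6 | r0:Mul1,r1:6,r2:8,r3:2
c14: - | r0:Mul1,r1:6,r2:8,r3:2
c15: - | r0:Mul1,r1:6,r2:8,r3:2
c16: - | r0:Mul1,r1:6,r2:8,r3:2
c17: CDB Mul1=48 | r0:48,r1:6,r2:8,r3:2

STATUS = VALUE 48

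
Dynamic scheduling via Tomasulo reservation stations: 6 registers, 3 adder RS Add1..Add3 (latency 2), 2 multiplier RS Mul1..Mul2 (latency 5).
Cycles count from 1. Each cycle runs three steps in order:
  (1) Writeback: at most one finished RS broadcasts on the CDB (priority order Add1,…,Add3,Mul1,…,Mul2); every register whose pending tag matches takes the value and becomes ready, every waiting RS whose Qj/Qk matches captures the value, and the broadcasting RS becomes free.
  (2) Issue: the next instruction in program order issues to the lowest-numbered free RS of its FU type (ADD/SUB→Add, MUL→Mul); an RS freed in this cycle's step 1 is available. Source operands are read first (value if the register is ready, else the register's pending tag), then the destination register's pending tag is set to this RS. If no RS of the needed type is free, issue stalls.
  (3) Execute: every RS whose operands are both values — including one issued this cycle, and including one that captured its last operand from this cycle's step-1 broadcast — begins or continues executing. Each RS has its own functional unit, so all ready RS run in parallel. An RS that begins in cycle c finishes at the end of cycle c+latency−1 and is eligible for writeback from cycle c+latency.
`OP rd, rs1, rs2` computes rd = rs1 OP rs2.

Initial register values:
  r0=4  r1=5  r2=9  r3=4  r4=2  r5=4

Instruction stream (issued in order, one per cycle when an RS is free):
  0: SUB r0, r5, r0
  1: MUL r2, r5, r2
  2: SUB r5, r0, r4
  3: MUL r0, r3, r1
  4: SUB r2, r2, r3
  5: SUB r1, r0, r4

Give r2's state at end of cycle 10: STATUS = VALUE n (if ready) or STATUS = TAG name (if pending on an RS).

cycle 1: issue SUB r0<-Add1 // r0:Add1,r1:5,r2:9,r3:4,r4:2,r5:4
cycle 2: issue MUL r2<-Mul1 // r0:Add1,r1:5,r2:Mul1,r3:4,r4:2,r5:4
cycle 3: CDB Add1=0; issue SUB r5<-Add1 // r0:0,r1:5,r2:Mul1,r3:4,r4:2,r5:Add1
cycle 4: issue MUL r0<-Mul2 // r0:Mul2,r1:5,r2:Mul1,r3:4,r4:2,r5:Add1
cycle 5: CDB Add1=-2; issue SUB r2<-Add1 // r0:Mul2,r1:5,r2:Add1,r3:4,r4:2,r5:-2
cycle 6: issue SUB r1<-Add2 // r0:Mul2,r1:Add2,r2:Add1,r3:4,r4:2,r5:-2
cycle 7: CDB Mul1=36 // r0:Mul2,r1:Add2,r2:Add1,r3:4,r4:2,r5:-2
cycle 8: - // r0:Mul2,r1:Add2,r2:Add1,r3:4,r4:2,r5:-2
cycle 9: CDB Add1=32 // r0:Mul2,r1:Add2,r2:32,r3:4,r4:2,r5:-2
cycle 10: CDB Mul2=20 // r0:20,r1:Add2,r2:32,r3:4,r4:2,r5:-2

STATUS = VALUE 32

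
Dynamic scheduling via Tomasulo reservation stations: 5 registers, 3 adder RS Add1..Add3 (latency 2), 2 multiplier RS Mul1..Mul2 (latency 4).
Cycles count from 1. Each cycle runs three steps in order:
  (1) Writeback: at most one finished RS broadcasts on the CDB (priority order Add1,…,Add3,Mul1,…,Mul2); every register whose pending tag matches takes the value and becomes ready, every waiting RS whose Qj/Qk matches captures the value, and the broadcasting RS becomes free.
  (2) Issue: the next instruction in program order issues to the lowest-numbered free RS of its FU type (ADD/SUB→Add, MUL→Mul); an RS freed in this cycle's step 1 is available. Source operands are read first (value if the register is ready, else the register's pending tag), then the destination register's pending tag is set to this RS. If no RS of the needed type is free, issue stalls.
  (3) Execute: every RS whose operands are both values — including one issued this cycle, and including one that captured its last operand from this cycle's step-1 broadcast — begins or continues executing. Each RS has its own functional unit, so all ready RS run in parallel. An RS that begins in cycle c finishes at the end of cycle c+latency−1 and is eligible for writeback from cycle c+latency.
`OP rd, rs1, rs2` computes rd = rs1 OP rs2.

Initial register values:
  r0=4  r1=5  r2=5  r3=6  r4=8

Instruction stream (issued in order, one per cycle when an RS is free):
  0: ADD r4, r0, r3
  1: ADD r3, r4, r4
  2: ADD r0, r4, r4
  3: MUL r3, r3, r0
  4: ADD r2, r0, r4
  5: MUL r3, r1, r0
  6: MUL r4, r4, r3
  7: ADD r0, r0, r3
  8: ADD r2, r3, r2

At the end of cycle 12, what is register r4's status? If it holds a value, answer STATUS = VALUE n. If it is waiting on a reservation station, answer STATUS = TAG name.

cycle 1: issue ADD r4<-Add1 // r0:4,r1:5,r2:5,r3:6,r4:Add1
cycle 2: issue ADD r3<-Add2 // r0:4,r1:5,r2:5,r3:Add2,r4:Add1
cycle 3: CDB Add1=10; issue ADD r0<-Add1 // r0:Add1,r1:5,r2:5,r3:Add2,r4:10
cycle 4: issue MUL r3<-Mul1 // r0:Add1,r1:5,r2:5,r3:Mul1,r4:10
cycle 5: CDB Add1=20; issue ADD r2<-Add1 // r0:20,r1:5,r2:Add1,r3:Mul1,r4:10
cycle 6: CDB Add2=20; issue MUL r3<-Mul2 // r0:20,r1:5,r2:Add1,r3:Mul2,r4:10
cycle 7: CDB Add1=30; stall // r0:20,r1:5,r2:30,r3:Mul2,r4:10
cycle 8: stall // r0:20,r1:5,r2:30,r3:Mul2,r4:10
cycle 9: stall // r0:20,r1:5,r2:30,r3:Mul2,r4:10
cycle 10: CDB Mul1=400; issue MUL r4<-Mul1 // r0:20,r1:5,r2:30,r3:Mul2,r4:Mul1
cycle 11: CDB Mul2=100; issue ADD r0<-Add1 // r0:Add1,r1:5,r2:30,r3:100,r4:Mul1
cycle 12: issue ADD r2<-Add2 // r0:Add1,r1:5,r2:Add2,r3:100,r4:Mul1

STATUS = TAG Mul1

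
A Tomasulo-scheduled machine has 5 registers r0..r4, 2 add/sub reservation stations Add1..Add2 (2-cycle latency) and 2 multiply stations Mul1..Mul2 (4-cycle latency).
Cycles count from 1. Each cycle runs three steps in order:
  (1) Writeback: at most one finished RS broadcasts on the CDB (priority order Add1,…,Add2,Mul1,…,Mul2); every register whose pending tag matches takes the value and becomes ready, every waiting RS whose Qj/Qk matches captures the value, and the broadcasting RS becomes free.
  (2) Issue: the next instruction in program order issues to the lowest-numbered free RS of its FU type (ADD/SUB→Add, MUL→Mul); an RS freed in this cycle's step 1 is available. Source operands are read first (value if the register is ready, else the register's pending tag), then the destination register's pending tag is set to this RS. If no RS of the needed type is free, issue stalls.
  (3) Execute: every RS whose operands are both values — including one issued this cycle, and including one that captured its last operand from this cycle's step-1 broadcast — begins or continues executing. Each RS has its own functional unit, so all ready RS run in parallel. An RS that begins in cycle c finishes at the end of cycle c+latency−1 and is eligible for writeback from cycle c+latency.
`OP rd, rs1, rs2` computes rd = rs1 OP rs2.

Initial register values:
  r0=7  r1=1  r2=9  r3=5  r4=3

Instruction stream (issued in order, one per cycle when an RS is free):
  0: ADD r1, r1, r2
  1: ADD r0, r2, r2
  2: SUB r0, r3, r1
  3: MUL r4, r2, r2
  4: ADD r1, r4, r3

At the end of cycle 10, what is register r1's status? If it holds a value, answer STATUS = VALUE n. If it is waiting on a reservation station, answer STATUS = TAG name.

  c1: issue ADD r1<-Add1  regs: r0:7,r1:Add1,r2:9,r3:5,r4:3
  c2: issue ADD r0<-Add2  regs: r0:Add2,r1:Add1,r2:9,r3:5,r4:3
  c3: CDB Add1=10; issue SUB r0<-Add1  regs: r0:Add1,r1:10,r2:9,r3:5,r4:3
  c4: CDB Add2=18; issue MUL r4<-Mul1  regs: r0:Add1,r1:10,r2:9,r3:5,r4:Mul1
  c5: CDB Add1=-5; issue ADD r1<-Add1  regs: r0:-5,r1:Add1,r2:9,r3:5,r4:Mul1
  c6: -  regs: r0:-5,r1:Add1,r2:9,r3:5,r4:Mul1
  c7: -  regs: r0:-5,r1:Add1,r2:9,r3:5,r4:Mul1
  c8: CDB Mul1=81  regs: r0:-5,r1:Add1,r2:9,r3:5,r4:81
  c9: -  regs: r0:-5,r1:Add1,r2:9,r3:5,r4:81
  c10: CDB Add1=86  regs: r0:-5,r1:86,r2:9,r3:5,r4:81

STATUS = VALUE 86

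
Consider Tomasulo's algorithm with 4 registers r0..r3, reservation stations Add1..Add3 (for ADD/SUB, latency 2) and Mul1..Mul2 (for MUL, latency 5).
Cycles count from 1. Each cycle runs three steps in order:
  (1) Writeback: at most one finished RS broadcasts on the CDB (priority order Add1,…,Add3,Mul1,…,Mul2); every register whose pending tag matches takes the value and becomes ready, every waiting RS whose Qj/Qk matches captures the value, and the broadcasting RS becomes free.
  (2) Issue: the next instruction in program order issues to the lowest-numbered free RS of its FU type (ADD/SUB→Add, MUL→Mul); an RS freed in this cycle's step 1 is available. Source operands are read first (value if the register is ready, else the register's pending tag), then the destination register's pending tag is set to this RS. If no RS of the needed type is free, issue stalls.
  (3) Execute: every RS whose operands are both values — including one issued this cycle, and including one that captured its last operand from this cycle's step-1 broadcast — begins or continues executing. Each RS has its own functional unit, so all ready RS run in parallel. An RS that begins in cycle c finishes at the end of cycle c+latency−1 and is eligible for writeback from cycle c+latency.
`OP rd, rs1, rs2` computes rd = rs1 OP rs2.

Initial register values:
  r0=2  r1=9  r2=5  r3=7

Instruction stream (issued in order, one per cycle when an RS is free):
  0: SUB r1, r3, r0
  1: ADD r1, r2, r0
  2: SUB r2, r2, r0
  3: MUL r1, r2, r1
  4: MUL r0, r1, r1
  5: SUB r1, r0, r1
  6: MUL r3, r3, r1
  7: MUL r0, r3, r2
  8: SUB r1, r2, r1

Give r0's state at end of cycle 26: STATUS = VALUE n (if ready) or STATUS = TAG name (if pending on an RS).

STATUS = TAG Mul2

  c1: issue SUB r1<-Add1  regs: r0:2,r1:Add1,r2:5,r3:7
  c2: issue ADD r1<-Add2  regs: r0:2,r1:Add2,r2:5,r3:7
  c3: CDB Add1=5; issue SUB r2<-Add1  regs: r0:2,r1:Add2,r2:Add1,r3:7
  c4: CDB Add2=7; issue MUL r1<-Mul1  regs: r0:2,r1:Mul1,r2:Add1,r3:7
  c5: CDB Add1=3; issue MUL r0<-Mul2  regs: r0:Mul2,r1:Mul1,r2:3,r3:7
  c6: issue SUB r1<-Add1  regs: r0:Mul2,r1:Add1,r2:3,r3:7
  c7: stall  regs: r0:Mul2,r1:Add1,r2:3,r3:7
  c8: stall  regs: r0:Mul2,r1:Add1,r2:3,r3:7
  c9: stall  regs: r0:Mul2,r1:Add1,r2:3,r3:7
  c10: CDB Mul1=21; issue MUL r3<-Mul1  regs: r0:Mul2,r1:Add1,r2:3,r3:Mul1
  c11: stall  regs: r0:Mul2,r1:Add1,r2:3,r3:Mul1
  c12: stall  regs: r0:Mul2,r1:Add1,r2:3,r3:Mul1
  c13: stall  regs: r0:Mul2,r1:Add1,r2:3,r3:Mul1
  c14: stall  regs: r0:Mul2,r1:Add1,r2:3,r3:Mul1
  c15: CDB Mul2=441; issue MUL r0<-Mul2  regs: r0:Mul2,r1:Add1,r2:3,r3:Mul1
  c16: issue SUB r1<-Add2  regs: r0:Mul2,r1:Add2,r2:3,r3:Mul1
  c17: CDB Add1=420  regs: r0:Mul2,r1:Add2,r2:3,r3:Mul1
  c18: -  regs: r0:Mul2,r1:Add2,r2:3,r3:Mul1
  c19: CDB Add2=-417  regs: r0:Mul2,r1:-417,r2:3,r3:Mul1
  c20: -  regs: r0:Mul2,r1:-417,r2:3,r3:Mul1
  c21: -  regs: r0:Mul2,r1:-417,r2:3,r3:Mul1
  c22: CDB Mul1=2940  regs: r0:Mul2,r1:-417,r2:3,r3:2940
  c23: -  regs: r0:Mul2,r1:-417,r2:3,r3:2940
  c24: -  regs: r0:Mul2,r1:-417,r2:3,r3:2940
  c25: -  regs: r0:Mul2,r1:-417,r2:3,r3:2940
  c26: -  regs: r0:Mul2,r1:-417,r2:3,r3:2940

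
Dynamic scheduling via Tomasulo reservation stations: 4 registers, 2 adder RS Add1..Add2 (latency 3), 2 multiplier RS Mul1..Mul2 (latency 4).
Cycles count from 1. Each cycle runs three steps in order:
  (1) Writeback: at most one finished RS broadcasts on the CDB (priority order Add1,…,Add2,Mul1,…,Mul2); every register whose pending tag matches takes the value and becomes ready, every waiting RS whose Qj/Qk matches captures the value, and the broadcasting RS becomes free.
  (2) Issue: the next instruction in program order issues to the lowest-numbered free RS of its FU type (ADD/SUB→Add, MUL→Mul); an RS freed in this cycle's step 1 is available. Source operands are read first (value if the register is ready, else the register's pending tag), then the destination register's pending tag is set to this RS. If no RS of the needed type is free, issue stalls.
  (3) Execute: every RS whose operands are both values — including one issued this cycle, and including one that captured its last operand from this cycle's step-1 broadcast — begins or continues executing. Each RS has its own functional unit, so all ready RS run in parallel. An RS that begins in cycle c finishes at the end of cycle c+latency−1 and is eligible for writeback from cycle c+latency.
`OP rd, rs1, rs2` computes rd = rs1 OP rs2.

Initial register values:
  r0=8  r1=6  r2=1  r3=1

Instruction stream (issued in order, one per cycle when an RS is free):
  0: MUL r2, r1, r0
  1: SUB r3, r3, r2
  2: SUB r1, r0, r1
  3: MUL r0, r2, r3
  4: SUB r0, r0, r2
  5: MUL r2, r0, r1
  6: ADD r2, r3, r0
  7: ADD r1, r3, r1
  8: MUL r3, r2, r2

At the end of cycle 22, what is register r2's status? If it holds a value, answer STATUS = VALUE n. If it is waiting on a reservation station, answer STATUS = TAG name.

STATUS = VALUE -2351

c1: issue MUL r2<-Mul1 | r0:8,r1:6,r2:Mul1,r3:1
c2: issue SUB r3<-Add1 | r0:8,r1:6,r2:Mul1,r3:Add1
c3: issue SUB r1<-Add2 | r0:8,r1:Add2,r2:Mul1,r3:Add1
c4: issue MUL r0<-Mul2 | r0:Mul2,r1:Add2,r2:Mul1,r3:Add1
c5: CDB Mul1=48; stall | r0:Mul2,r1:Add2,r2:48,r3:Add1
c6: CDB Add2=2; issue SUB r0<-Add2 | r0:Add2,r1:2,r2:48,r3:Add1
c7: issue MUL r2<-Mul1 | r0:Add2,r1:2,r2:Mul1,r3:Add1
c8: CDB Add1=-47; issue ADD r2<-Add1 | r0:Add2,r1:2,r2:Add1,r3:-47
c9: stall | r0:Add2,r1:2,r2:Add1,r3:-47
c10: stall | r0:Add2,r1:2,r2:Add1,r3:-47
c11: stall | r0:Add2,r1:2,r2:Add1,r3:-47
c12: CDB Mul2=-2256; stall | r0:Add2,r1:2,r2:Add1,r3:-47
c13: stall | r0:Add2,r1:2,r2:Add1,r3:-47
c14: stall | r0:Add2,r1:2,r2:Add1,r3:-47
c15: CDB Add2=-2304; issue ADD r1<-Add2 | r0:-2304,r1:Add2,r2:Add1,r3:-47
c16: issue MUL r3<-Mul2 | r0:-2304,r1:Add2,r2:Add1,r3:Mul2
c17: - | r0:-2304,r1:Add2,r2:Add1,r3:Mul2
c18: CDB Add1=-2351 | r0:-2304,r1:Add2,r2:-2351,r3:Mul2
c19: CDB Add2=-45 | r0:-2304,r1:-45,r2:-2351,r3:Mul2
c20: CDB Mul1=-4608 | r0:-2304,r1:-45,r2:-2351,r3:Mul2
c21: - | r0:-2304,r1:-45,r2:-2351,r3:Mul2
c22: CDB Mul2=5527201 | r0:-2304,r1:-45,r2:-2351,r3:5527201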